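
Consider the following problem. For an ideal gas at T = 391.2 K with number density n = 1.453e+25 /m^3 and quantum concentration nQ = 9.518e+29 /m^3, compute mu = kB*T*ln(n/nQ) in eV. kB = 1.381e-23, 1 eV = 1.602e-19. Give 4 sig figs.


Step 1: n/nQ = 1.453e+25/9.518e+29 = 1.527e-05
Step 2: ln(n/nQ) = -11.09
Step 3: mu = kB*T*ln(n/nQ) = 5.402e-21*-11.09 = -5.991e-20 J
Step 4: Convert to eV: -5.991e-20/1.602e-19 = -0.374 eV

-0.374


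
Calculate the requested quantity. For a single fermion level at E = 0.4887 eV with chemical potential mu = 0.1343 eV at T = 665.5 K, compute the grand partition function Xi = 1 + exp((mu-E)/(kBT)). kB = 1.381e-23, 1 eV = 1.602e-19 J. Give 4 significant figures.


Step 1: (mu - E) = 0.1343 - 0.4887 = -0.3544 eV
Step 2: x = (mu-E)*eV/(kB*T) = -0.3544*1.602e-19/(1.381e-23*665.5) = -6.178
Step 3: exp(x) = 0.002076
Step 4: Xi = 1 + 0.002076 = 1.002

1.002


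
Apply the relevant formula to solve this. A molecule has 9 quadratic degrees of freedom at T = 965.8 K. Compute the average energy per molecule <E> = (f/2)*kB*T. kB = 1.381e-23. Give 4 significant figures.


Step 1: f/2 = 9/2 = 4.5
Step 2: kB*T = 1.381e-23 * 965.8 = 1.334e-20
Step 3: <E> = 4.5 * 1.334e-20 = 6.002e-20 J

6.002e-20


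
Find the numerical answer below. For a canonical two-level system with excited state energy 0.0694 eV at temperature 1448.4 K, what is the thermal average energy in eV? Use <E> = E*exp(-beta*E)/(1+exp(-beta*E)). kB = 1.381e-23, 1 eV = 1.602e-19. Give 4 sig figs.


Step 1: beta*E = 0.0694*1.602e-19/(1.381e-23*1448.4) = 0.5558
Step 2: exp(-beta*E) = 0.5736
Step 3: <E> = 0.0694*0.5736/(1+0.5736) = 0.0253 eV

0.0253


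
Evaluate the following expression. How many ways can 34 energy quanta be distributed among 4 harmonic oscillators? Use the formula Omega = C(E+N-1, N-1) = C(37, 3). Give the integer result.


Step 1: Use binomial coefficient C(37, 3)
Step 2: Numerator = 37! / 34!
Step 3: Denominator = 3!
Step 4: Omega = 7770

7770


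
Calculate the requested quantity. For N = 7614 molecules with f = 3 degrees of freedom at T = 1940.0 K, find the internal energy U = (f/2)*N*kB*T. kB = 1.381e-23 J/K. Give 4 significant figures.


Step 1: f/2 = 3/2 = 1.5
Step 2: N*kB*T = 7614*1.381e-23*1940.0 = 2.04e-16
Step 3: U = 1.5 * 2.04e-16 = 3.06e-16 J

3.06e-16


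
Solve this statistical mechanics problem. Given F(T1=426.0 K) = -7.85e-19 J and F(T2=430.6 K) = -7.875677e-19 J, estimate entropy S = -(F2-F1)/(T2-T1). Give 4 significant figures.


Step 1: dF = F2 - F1 = -7.875677e-19 - (-7.85e-19) = -2.5677e-21 J
Step 2: dT = T2 - T1 = 430.6 - 426.0 = 4.6 K
Step 3: S = -dF/dT = -(-2.5677e-21)/4.6 = 5.582e-22 J/K

5.582e-22


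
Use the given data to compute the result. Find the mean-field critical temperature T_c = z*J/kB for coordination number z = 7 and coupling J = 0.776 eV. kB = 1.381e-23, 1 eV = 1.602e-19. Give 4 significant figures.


Step 1: z*J = 7*0.776 = 5.432 eV
Step 2: Convert to Joules: 5.432*1.602e-19 = 8.702e-19 J
Step 3: T_c = 8.702e-19 / 1.381e-23 = 6.301e+04 K

6.301e+04


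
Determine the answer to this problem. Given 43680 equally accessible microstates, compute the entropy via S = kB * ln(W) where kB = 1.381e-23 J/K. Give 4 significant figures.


Step 1: ln(W) = ln(43680) = 10.68
Step 2: S = kB * ln(W) = 1.381e-23 * 10.68
Step 3: S = 1.476e-22 J/K

1.476e-22


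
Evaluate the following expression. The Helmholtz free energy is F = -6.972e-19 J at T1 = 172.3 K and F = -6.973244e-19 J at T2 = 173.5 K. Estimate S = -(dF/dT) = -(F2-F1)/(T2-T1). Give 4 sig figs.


Step 1: dF = F2 - F1 = -6.973244e-19 - (-6.972e-19) = -1.244e-22 J
Step 2: dT = T2 - T1 = 173.5 - 172.3 = 1.2 K
Step 3: S = -dF/dT = -(-1.244e-22)/1.2 = 1.037e-22 J/K

1.037e-22


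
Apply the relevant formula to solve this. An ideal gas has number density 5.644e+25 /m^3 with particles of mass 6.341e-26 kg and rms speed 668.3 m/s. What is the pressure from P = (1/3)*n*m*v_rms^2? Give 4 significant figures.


Step 1: v_rms^2 = 668.3^2 = 4.466e+05
Step 2: n*m = 5.644e+25*6.341e-26 = 3.579
Step 3: P = (1/3)*3.579*4.466e+05 = 5.328e+05 Pa

5.328e+05


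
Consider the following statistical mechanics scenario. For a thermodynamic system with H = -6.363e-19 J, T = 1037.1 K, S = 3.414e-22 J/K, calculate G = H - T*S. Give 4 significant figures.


Step 1: T*S = 1037.1 * 3.414e-22 = 3.541e-19 J
Step 2: G = H - T*S = -6.363e-19 - 3.541e-19
Step 3: G = -9.904e-19 J

-9.904e-19


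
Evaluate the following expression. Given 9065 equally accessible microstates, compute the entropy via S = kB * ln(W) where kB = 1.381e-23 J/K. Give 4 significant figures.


Step 1: ln(W) = ln(9065) = 9.112
Step 2: S = kB * ln(W) = 1.381e-23 * 9.112
Step 3: S = 1.258e-22 J/K

1.258e-22


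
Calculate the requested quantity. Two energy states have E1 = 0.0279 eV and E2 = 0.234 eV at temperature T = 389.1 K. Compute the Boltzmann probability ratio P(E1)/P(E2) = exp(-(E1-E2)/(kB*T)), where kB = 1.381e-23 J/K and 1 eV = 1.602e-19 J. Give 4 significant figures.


Step 1: Compute energy difference dE = E1 - E2 = 0.0279 - 0.234 = -0.2061 eV
Step 2: Convert to Joules: dE_J = -0.2061 * 1.602e-19 = -3.302e-20 J
Step 3: Compute exponent = -dE_J / (kB * T) = -(-3.302e-20) / (1.381e-23 * 389.1) = 6.144
Step 4: P(E1)/P(E2) = exp(6.144) = 466.1

466.1


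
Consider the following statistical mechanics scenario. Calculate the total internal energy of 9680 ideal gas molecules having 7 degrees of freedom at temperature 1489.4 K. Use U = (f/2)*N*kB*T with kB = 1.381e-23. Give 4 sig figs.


Step 1: f/2 = 7/2 = 3.5
Step 2: N*kB*T = 9680*1.381e-23*1489.4 = 1.991e-16
Step 3: U = 3.5 * 1.991e-16 = 6.969e-16 J

6.969e-16


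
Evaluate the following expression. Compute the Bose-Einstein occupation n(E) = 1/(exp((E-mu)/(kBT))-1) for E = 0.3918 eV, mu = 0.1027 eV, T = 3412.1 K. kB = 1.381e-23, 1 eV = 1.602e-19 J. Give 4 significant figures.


Step 1: (E - mu) = 0.2891 eV
Step 2: x = (E-mu)*eV/(kB*T) = 0.2891*1.602e-19/(1.381e-23*3412.1) = 0.9829
Step 3: exp(x) = 2.672
Step 4: n = 1/(exp(x)-1) = 0.598

0.598


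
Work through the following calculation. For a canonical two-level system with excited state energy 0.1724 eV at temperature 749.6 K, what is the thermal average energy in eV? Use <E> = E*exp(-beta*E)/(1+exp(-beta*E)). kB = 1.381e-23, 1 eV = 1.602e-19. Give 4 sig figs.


Step 1: beta*E = 0.1724*1.602e-19/(1.381e-23*749.6) = 2.668
Step 2: exp(-beta*E) = 0.06939
Step 3: <E> = 0.1724*0.06939/(1+0.06939) = 0.01119 eV

0.01119


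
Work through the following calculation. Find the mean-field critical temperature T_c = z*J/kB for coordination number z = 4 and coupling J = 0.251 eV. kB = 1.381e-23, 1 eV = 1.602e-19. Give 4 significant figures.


Step 1: z*J = 4*0.251 = 1.004 eV
Step 2: Convert to Joules: 1.004*1.602e-19 = 1.608e-19 J
Step 3: T_c = 1.608e-19 / 1.381e-23 = 1.165e+04 K

1.165e+04


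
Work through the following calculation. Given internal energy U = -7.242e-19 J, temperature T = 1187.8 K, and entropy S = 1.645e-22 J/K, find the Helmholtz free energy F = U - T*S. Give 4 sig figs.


Step 1: T*S = 1187.8 * 1.645e-22 = 1.954e-19 J
Step 2: F = U - T*S = -7.242e-19 - 1.954e-19
Step 3: F = -9.196e-19 J

-9.196e-19


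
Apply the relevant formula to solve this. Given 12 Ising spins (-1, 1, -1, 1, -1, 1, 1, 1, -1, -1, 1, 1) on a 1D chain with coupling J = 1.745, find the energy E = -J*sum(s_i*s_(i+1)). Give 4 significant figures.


Step 1: Nearest-neighbor products: -1, -1, -1, -1, -1, 1, 1, -1, 1, -1, 1
Step 2: Sum of products = -3
Step 3: E = -1.745 * -3 = 5.235

5.235


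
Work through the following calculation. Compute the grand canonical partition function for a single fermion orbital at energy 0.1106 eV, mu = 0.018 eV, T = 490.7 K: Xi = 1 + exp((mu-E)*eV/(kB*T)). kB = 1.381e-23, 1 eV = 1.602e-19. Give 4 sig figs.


Step 1: (mu - E) = 0.018 - 0.1106 = -0.0926 eV
Step 2: x = (mu-E)*eV/(kB*T) = -0.0926*1.602e-19/(1.381e-23*490.7) = -2.189
Step 3: exp(x) = 0.112
Step 4: Xi = 1 + 0.112 = 1.112

1.112


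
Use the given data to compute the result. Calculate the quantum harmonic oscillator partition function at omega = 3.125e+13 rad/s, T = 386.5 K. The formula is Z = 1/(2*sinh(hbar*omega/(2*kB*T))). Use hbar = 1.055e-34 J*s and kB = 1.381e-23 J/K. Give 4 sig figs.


Step 1: Compute x = hbar*omega/(kB*T) = 1.055e-34*3.125e+13/(1.381e-23*386.5) = 0.6177
Step 2: x/2 = 0.3088
Step 3: sinh(x/2) = 0.3138
Step 4: Z = 1/(2*0.3138) = 1.594

1.594


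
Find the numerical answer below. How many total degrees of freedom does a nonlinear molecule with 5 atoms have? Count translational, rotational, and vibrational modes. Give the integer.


Step 1: Translational DOF = 3
Step 2: Rotational DOF (nonlinear) = 3
Step 3: Vibrational DOF = 3*5 - 6 = 9
Step 4: Total = 3 + 3 + 9 = 15

15


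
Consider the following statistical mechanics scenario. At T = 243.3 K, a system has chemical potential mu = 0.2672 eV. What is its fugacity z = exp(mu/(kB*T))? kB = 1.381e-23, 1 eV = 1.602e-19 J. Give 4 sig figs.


Step 1: Convert mu to Joules: 0.2672*1.602e-19 = 4.281e-20 J
Step 2: kB*T = 1.381e-23*243.3 = 3.36e-21 J
Step 3: mu/(kB*T) = 12.74
Step 4: z = exp(12.74) = 3.411e+05

3.411e+05


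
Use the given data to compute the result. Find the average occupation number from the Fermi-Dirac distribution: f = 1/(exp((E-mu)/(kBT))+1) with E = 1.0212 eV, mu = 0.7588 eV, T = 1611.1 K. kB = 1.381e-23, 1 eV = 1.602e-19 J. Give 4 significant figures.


Step 1: (E - mu) = 1.0212 - 0.7588 = 0.2624 eV
Step 2: Convert: (E-mu)*eV = 4.204e-20 J
Step 3: x = (E-mu)*eV/(kB*T) = 1.889
Step 4: f = 1/(exp(1.889)+1) = 0.1313

0.1313


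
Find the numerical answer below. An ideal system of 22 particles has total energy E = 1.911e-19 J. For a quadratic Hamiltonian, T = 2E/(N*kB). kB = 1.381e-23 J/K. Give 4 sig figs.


Step 1: Numerator = 2*E = 2*1.911e-19 = 3.822e-19 J
Step 2: Denominator = N*kB = 22*1.381e-23 = 3.038e-22
Step 3: T = 3.822e-19 / 3.038e-22 = 1258 K

1258


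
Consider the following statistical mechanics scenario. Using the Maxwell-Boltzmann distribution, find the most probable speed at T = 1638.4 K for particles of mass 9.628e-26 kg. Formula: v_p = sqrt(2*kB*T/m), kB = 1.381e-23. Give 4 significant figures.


Step 1: Numerator = 2*kB*T = 2*1.381e-23*1638.4 = 4.525e-20
Step 2: Ratio = 4.525e-20 / 9.628e-26 = 4.7e+05
Step 3: v_p = sqrt(4.7e+05) = 685.6 m/s

685.6


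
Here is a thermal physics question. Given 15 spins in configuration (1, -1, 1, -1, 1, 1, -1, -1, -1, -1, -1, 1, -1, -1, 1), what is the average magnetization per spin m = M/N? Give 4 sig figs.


Step 1: Count up spins (+1): 6, down spins (-1): 9
Step 2: Total magnetization M = 6 - 9 = -3
Step 3: m = M/N = -3/15 = -0.2

-0.2


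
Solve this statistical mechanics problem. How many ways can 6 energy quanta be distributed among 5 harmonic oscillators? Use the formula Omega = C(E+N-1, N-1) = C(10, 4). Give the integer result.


Step 1: Use binomial coefficient C(10, 4)
Step 2: Numerator = 10! / 6!
Step 3: Denominator = 4!
Step 4: Omega = 210

210


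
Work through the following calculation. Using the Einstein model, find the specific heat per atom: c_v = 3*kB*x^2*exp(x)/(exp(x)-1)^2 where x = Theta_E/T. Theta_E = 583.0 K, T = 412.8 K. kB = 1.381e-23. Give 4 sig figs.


Step 1: x = Theta_E/T = 583.0/412.8 = 1.412
Step 2: x^2 = 1.995
Step 3: exp(x) = 4.105
Step 4: c_v = 3*1.381e-23*1.995*4.105/(4.105-1)^2 = 3.518e-23

3.518e-23


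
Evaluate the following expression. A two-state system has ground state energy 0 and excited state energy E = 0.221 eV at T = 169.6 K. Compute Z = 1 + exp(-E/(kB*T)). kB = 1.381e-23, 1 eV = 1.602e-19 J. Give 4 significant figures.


Step 1: Compute beta*E = E*eV/(kB*T) = 0.221*1.602e-19/(1.381e-23*169.6) = 15.12
Step 2: exp(-beta*E) = exp(-15.12) = 2.724e-07
Step 3: Z = 1 + 2.724e-07 = 1

1


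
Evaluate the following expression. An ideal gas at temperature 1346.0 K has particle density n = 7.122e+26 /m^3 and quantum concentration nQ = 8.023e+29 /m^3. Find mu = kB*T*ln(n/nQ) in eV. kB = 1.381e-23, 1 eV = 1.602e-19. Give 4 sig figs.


Step 1: n/nQ = 7.122e+26/8.023e+29 = 0.0008877
Step 2: ln(n/nQ) = -7.027
Step 3: mu = kB*T*ln(n/nQ) = 1.859e-20*-7.027 = -1.306e-19 J
Step 4: Convert to eV: -1.306e-19/1.602e-19 = -0.8153 eV

-0.8153


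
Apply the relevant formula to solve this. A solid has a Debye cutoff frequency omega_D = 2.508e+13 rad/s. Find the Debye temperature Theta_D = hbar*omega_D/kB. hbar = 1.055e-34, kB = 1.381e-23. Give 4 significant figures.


Step 1: hbar*omega_D = 1.055e-34 * 2.508e+13 = 2.646e-21 J
Step 2: Theta_D = 2.646e-21 / 1.381e-23
Step 3: Theta_D = 191.6 K

191.6


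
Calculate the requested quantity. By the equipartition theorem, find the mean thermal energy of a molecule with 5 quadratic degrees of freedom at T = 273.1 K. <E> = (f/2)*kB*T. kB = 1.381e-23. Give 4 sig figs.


Step 1: f/2 = 5/2 = 2.5
Step 2: kB*T = 1.381e-23 * 273.1 = 3.772e-21
Step 3: <E> = 2.5 * 3.772e-21 = 9.429e-21 J

9.429e-21


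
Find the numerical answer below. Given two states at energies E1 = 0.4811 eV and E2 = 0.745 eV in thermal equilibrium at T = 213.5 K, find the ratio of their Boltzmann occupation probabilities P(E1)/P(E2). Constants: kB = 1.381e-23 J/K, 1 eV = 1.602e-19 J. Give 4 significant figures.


Step 1: Compute energy difference dE = E1 - E2 = 0.4811 - 0.745 = -0.2639 eV
Step 2: Convert to Joules: dE_J = -0.2639 * 1.602e-19 = -4.228e-20 J
Step 3: Compute exponent = -dE_J / (kB * T) = -(-4.228e-20) / (1.381e-23 * 213.5) = 14.34
Step 4: P(E1)/P(E2) = exp(14.34) = 1.687e+06

1.687e+06


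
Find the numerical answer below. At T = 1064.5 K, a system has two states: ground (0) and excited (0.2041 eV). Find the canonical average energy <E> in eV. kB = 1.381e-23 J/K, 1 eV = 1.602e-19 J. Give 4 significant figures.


Step 1: beta*E = 0.2041*1.602e-19/(1.381e-23*1064.5) = 2.224
Step 2: exp(-beta*E) = 0.1082
Step 3: <E> = 0.2041*0.1082/(1+0.1082) = 0.01992 eV

0.01992


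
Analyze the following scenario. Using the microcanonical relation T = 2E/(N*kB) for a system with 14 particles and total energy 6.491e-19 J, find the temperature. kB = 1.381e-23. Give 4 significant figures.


Step 1: Numerator = 2*E = 2*6.491e-19 = 1.298e-18 J
Step 2: Denominator = N*kB = 14*1.381e-23 = 1.933e-22
Step 3: T = 1.298e-18 / 1.933e-22 = 6715 K

6715


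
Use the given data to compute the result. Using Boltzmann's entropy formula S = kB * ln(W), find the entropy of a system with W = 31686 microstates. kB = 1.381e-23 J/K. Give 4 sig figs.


Step 1: ln(W) = ln(31686) = 10.36
Step 2: S = kB * ln(W) = 1.381e-23 * 10.36
Step 3: S = 1.431e-22 J/K

1.431e-22


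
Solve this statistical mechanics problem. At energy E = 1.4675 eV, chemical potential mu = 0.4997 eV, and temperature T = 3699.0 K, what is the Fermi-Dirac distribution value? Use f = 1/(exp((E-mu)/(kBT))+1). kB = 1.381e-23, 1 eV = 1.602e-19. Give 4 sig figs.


Step 1: (E - mu) = 1.4675 - 0.4997 = 0.9678 eV
Step 2: Convert: (E-mu)*eV = 1.55e-19 J
Step 3: x = (E-mu)*eV/(kB*T) = 3.035
Step 4: f = 1/(exp(3.035)+1) = 0.04587

0.04587


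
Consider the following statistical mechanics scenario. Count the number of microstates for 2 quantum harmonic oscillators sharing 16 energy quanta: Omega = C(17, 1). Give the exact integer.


Step 1: Use binomial coefficient C(17, 1)
Step 2: Numerator = 17! / 16!
Step 3: Denominator = 1!
Step 4: Omega = 17

17


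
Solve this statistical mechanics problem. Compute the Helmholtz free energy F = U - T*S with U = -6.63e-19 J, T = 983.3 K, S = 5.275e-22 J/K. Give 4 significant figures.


Step 1: T*S = 983.3 * 5.275e-22 = 5.187e-19 J
Step 2: F = U - T*S = -6.63e-19 - 5.187e-19
Step 3: F = -1.182e-18 J

-1.182e-18


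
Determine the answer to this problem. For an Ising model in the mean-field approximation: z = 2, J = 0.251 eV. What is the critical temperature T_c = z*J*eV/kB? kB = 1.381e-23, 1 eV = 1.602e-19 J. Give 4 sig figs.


Step 1: z*J = 2*0.251 = 0.502 eV
Step 2: Convert to Joules: 0.502*1.602e-19 = 8.042e-20 J
Step 3: T_c = 8.042e-20 / 1.381e-23 = 5823 K

5823


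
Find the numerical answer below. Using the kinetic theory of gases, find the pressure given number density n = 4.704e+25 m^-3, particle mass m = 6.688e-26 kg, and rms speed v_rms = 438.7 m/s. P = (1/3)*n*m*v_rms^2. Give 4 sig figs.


Step 1: v_rms^2 = 438.7^2 = 1.925e+05
Step 2: n*m = 4.704e+25*6.688e-26 = 3.146
Step 3: P = (1/3)*3.146*1.925e+05 = 2.018e+05 Pa

2.018e+05


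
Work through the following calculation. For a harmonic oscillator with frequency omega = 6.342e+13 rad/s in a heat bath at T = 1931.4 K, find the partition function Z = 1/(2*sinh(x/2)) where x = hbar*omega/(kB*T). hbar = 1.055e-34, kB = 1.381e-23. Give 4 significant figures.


Step 1: Compute x = hbar*omega/(kB*T) = 1.055e-34*6.342e+13/(1.381e-23*1931.4) = 0.2508
Step 2: x/2 = 0.1254
Step 3: sinh(x/2) = 0.1258
Step 4: Z = 1/(2*0.1258) = 3.976

3.976


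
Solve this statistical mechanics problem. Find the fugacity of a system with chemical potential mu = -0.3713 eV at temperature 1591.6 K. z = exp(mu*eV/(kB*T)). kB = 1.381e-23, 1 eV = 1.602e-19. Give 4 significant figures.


Step 1: Convert mu to Joules: -0.3713*1.602e-19 = -5.948e-20 J
Step 2: kB*T = 1.381e-23*1591.6 = 2.198e-20 J
Step 3: mu/(kB*T) = -2.706
Step 4: z = exp(-2.706) = 0.06679

0.06679


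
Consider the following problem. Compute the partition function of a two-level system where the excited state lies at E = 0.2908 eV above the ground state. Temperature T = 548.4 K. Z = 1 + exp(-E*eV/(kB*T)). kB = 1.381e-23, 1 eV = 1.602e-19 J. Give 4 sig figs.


Step 1: Compute beta*E = E*eV/(kB*T) = 0.2908*1.602e-19/(1.381e-23*548.4) = 6.151
Step 2: exp(-beta*E) = exp(-6.151) = 0.002131
Step 3: Z = 1 + 0.002131 = 1.002

1.002


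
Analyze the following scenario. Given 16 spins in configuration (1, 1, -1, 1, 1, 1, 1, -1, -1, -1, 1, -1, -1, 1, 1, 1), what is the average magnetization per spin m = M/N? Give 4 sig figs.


Step 1: Count up spins (+1): 10, down spins (-1): 6
Step 2: Total magnetization M = 10 - 6 = 4
Step 3: m = M/N = 4/16 = 0.25

0.25


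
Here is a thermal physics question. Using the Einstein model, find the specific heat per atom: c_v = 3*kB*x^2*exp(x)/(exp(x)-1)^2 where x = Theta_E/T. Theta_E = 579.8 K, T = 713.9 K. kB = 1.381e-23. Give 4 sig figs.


Step 1: x = Theta_E/T = 579.8/713.9 = 0.8122
Step 2: x^2 = 0.6596
Step 3: exp(x) = 2.253
Step 4: c_v = 3*1.381e-23*0.6596*2.253/(2.253-1)^2 = 3.923e-23

3.923e-23


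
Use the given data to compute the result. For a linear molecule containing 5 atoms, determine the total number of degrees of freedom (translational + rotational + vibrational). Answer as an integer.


Step 1: Translational DOF = 3
Step 2: Rotational DOF (linear) = 2
Step 3: Vibrational DOF = 3*5 - 5 = 10
Step 4: Total = 3 + 2 + 10 = 15

15


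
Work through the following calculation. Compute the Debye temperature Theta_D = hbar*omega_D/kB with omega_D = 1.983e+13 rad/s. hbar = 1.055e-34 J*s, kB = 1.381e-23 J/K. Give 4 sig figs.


Step 1: hbar*omega_D = 1.055e-34 * 1.983e+13 = 2.092e-21 J
Step 2: Theta_D = 2.092e-21 / 1.381e-23
Step 3: Theta_D = 151.5 K

151.5


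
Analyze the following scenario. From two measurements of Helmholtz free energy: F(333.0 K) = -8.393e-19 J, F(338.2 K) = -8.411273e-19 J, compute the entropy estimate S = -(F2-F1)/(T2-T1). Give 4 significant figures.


Step 1: dF = F2 - F1 = -8.411273e-19 - (-8.393e-19) = -1.8273e-21 J
Step 2: dT = T2 - T1 = 338.2 - 333.0 = 5.2 K
Step 3: S = -dF/dT = -(-1.8273e-21)/5.2 = 3.514e-22 J/K

3.514e-22


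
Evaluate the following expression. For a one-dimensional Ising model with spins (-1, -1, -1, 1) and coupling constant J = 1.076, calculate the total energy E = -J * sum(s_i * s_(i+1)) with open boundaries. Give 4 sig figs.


Step 1: Nearest-neighbor products: 1, 1, -1
Step 2: Sum of products = 1
Step 3: E = -1.076 * 1 = -1.076

-1.076


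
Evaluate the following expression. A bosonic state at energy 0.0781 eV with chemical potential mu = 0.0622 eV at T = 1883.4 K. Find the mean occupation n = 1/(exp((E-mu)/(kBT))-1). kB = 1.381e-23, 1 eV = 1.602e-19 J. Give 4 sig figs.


Step 1: (E - mu) = 0.0159 eV
Step 2: x = (E-mu)*eV/(kB*T) = 0.0159*1.602e-19/(1.381e-23*1883.4) = 0.09793
Step 3: exp(x) = 1.103
Step 4: n = 1/(exp(x)-1) = 9.719

9.719


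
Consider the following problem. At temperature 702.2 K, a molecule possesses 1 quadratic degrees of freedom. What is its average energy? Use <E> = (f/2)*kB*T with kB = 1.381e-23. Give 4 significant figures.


Step 1: f/2 = 1/2 = 0.5
Step 2: kB*T = 1.381e-23 * 702.2 = 9.697e-21
Step 3: <E> = 0.5 * 9.697e-21 = 4.849e-21 J

4.849e-21


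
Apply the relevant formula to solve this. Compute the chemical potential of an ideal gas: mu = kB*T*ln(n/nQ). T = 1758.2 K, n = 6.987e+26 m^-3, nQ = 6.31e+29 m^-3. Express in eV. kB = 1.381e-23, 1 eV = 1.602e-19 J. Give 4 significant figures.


Step 1: n/nQ = 6.987e+26/6.31e+29 = 0.001107
Step 2: ln(n/nQ) = -6.806
Step 3: mu = kB*T*ln(n/nQ) = 2.428e-20*-6.806 = -1.653e-19 J
Step 4: Convert to eV: -1.653e-19/1.602e-19 = -1.032 eV

-1.032


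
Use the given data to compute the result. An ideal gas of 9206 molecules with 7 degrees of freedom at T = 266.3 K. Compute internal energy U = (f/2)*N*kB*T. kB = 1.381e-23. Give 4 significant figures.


Step 1: f/2 = 7/2 = 3.5
Step 2: N*kB*T = 9206*1.381e-23*266.3 = 3.386e-17
Step 3: U = 3.5 * 3.386e-17 = 1.185e-16 J

1.185e-16


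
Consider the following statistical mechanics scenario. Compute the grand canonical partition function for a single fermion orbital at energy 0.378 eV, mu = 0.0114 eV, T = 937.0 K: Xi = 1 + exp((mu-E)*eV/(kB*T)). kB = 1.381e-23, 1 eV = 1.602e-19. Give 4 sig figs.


Step 1: (mu - E) = 0.0114 - 0.378 = -0.3666 eV
Step 2: x = (mu-E)*eV/(kB*T) = -0.3666*1.602e-19/(1.381e-23*937.0) = -4.539
Step 3: exp(x) = 0.01069
Step 4: Xi = 1 + 0.01069 = 1.011

1.011


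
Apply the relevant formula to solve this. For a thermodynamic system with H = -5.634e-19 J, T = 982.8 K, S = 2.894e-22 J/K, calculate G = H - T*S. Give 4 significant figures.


Step 1: T*S = 982.8 * 2.894e-22 = 2.844e-19 J
Step 2: G = H - T*S = -5.634e-19 - 2.844e-19
Step 3: G = -8.478e-19 J

-8.478e-19


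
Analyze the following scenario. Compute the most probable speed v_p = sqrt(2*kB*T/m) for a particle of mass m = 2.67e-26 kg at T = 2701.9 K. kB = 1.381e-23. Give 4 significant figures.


Step 1: Numerator = 2*kB*T = 2*1.381e-23*2701.9 = 7.463e-20
Step 2: Ratio = 7.463e-20 / 2.67e-26 = 2.795e+06
Step 3: v_p = sqrt(2.795e+06) = 1672 m/s

1672


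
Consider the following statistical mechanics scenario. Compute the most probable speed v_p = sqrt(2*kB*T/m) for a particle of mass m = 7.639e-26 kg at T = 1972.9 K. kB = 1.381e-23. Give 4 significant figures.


Step 1: Numerator = 2*kB*T = 2*1.381e-23*1972.9 = 5.449e-20
Step 2: Ratio = 5.449e-20 / 7.639e-26 = 7.133e+05
Step 3: v_p = sqrt(7.133e+05) = 844.6 m/s

844.6


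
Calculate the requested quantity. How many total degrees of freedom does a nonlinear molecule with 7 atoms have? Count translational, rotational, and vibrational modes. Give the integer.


Step 1: Translational DOF = 3
Step 2: Rotational DOF (nonlinear) = 3
Step 3: Vibrational DOF = 3*7 - 6 = 15
Step 4: Total = 3 + 3 + 15 = 21

21


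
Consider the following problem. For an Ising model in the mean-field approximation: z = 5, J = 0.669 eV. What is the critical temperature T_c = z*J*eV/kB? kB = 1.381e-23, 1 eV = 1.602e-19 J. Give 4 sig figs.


Step 1: z*J = 5*0.669 = 3.345 eV
Step 2: Convert to Joules: 3.345*1.602e-19 = 5.359e-19 J
Step 3: T_c = 5.359e-19 / 1.381e-23 = 3.88e+04 K

3.88e+04


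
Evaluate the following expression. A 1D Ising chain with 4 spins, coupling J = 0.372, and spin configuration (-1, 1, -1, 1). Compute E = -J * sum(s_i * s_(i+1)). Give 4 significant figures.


Step 1: Nearest-neighbor products: -1, -1, -1
Step 2: Sum of products = -3
Step 3: E = -0.372 * -3 = 1.116

1.116


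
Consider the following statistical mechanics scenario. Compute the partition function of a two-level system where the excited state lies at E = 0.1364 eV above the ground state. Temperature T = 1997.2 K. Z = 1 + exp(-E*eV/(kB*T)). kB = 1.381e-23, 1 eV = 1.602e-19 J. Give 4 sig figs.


Step 1: Compute beta*E = E*eV/(kB*T) = 0.1364*1.602e-19/(1.381e-23*1997.2) = 0.7922
Step 2: exp(-beta*E) = exp(-0.7922) = 0.4528
Step 3: Z = 1 + 0.4528 = 1.453

1.453


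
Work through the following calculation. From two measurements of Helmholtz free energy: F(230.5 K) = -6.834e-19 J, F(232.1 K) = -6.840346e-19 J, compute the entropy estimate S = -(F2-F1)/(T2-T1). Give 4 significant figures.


Step 1: dF = F2 - F1 = -6.840346e-19 - (-6.834e-19) = -6.346e-22 J
Step 2: dT = T2 - T1 = 232.1 - 230.5 = 1.6 K
Step 3: S = -dF/dT = -(-6.346e-22)/1.6 = 3.966e-22 J/K

3.966e-22


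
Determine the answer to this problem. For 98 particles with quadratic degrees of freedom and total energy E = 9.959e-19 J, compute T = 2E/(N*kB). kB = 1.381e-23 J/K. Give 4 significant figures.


Step 1: Numerator = 2*E = 2*9.959e-19 = 1.992e-18 J
Step 2: Denominator = N*kB = 98*1.381e-23 = 1.353e-21
Step 3: T = 1.992e-18 / 1.353e-21 = 1472 K

1472


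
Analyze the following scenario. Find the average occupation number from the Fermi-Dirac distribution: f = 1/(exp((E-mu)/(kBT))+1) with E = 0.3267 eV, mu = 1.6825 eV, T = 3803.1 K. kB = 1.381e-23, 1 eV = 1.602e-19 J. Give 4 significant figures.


Step 1: (E - mu) = 0.3267 - 1.6825 = -1.356 eV
Step 2: Convert: (E-mu)*eV = -2.172e-19 J
Step 3: x = (E-mu)*eV/(kB*T) = -4.135
Step 4: f = 1/(exp(-4.135)+1) = 0.9843

0.9843


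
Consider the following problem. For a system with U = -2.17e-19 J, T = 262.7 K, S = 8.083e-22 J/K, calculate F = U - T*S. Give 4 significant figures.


Step 1: T*S = 262.7 * 8.083e-22 = 2.123e-19 J
Step 2: F = U - T*S = -2.17e-19 - 2.123e-19
Step 3: F = -4.293e-19 J

-4.293e-19


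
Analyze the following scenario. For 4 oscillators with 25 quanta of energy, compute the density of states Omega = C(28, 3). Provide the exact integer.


Step 1: Use binomial coefficient C(28, 3)
Step 2: Numerator = 28! / 25!
Step 3: Denominator = 3!
Step 4: Omega = 3276

3276


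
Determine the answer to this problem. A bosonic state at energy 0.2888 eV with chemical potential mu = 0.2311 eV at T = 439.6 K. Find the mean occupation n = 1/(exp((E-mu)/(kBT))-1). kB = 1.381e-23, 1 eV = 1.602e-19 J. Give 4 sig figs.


Step 1: (E - mu) = 0.0577 eV
Step 2: x = (E-mu)*eV/(kB*T) = 0.0577*1.602e-19/(1.381e-23*439.6) = 1.523
Step 3: exp(x) = 4.584
Step 4: n = 1/(exp(x)-1) = 0.279

0.279


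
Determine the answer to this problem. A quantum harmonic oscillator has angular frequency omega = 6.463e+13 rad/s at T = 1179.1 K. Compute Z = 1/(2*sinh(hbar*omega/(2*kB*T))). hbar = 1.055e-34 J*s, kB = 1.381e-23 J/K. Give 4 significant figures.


Step 1: Compute x = hbar*omega/(kB*T) = 1.055e-34*6.463e+13/(1.381e-23*1179.1) = 0.4187
Step 2: x/2 = 0.2094
Step 3: sinh(x/2) = 0.2109
Step 4: Z = 1/(2*0.2109) = 2.371

2.371


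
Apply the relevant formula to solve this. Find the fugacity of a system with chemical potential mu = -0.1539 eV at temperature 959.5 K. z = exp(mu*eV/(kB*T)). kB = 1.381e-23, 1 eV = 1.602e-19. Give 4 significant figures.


Step 1: Convert mu to Joules: -0.1539*1.602e-19 = -2.465e-20 J
Step 2: kB*T = 1.381e-23*959.5 = 1.325e-20 J
Step 3: mu/(kB*T) = -1.861
Step 4: z = exp(-1.861) = 0.1556

0.1556


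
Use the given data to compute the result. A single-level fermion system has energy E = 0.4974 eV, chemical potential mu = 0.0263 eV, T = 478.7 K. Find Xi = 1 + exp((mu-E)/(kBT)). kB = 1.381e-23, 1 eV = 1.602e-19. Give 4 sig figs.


Step 1: (mu - E) = 0.0263 - 0.4974 = -0.4711 eV
Step 2: x = (mu-E)*eV/(kB*T) = -0.4711*1.602e-19/(1.381e-23*478.7) = -11.42
Step 3: exp(x) = 1.102e-05
Step 4: Xi = 1 + 1.102e-05 = 1

1


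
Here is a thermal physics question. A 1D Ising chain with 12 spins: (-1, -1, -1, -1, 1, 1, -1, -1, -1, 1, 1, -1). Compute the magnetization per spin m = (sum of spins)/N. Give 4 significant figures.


Step 1: Count up spins (+1): 4, down spins (-1): 8
Step 2: Total magnetization M = 4 - 8 = -4
Step 3: m = M/N = -4/12 = -0.3333

-0.3333


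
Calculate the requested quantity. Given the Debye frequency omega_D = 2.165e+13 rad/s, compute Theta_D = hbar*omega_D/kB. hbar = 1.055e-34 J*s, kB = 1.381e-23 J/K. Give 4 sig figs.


Step 1: hbar*omega_D = 1.055e-34 * 2.165e+13 = 2.284e-21 J
Step 2: Theta_D = 2.284e-21 / 1.381e-23
Step 3: Theta_D = 165.4 K

165.4


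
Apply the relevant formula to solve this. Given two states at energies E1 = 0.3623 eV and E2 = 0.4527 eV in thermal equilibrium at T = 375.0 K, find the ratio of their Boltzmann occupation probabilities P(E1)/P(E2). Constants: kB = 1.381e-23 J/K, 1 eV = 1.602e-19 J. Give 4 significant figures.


Step 1: Compute energy difference dE = E1 - E2 = 0.3623 - 0.4527 = -0.0904 eV
Step 2: Convert to Joules: dE_J = -0.0904 * 1.602e-19 = -1.448e-20 J
Step 3: Compute exponent = -dE_J / (kB * T) = -(-1.448e-20) / (1.381e-23 * 375.0) = 2.796
Step 4: P(E1)/P(E2) = exp(2.796) = 16.39

16.39


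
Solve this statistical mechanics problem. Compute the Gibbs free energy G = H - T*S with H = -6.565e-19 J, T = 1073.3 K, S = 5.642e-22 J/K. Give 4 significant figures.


Step 1: T*S = 1073.3 * 5.642e-22 = 6.056e-19 J
Step 2: G = H - T*S = -6.565e-19 - 6.056e-19
Step 3: G = -1.262e-18 J

-1.262e-18


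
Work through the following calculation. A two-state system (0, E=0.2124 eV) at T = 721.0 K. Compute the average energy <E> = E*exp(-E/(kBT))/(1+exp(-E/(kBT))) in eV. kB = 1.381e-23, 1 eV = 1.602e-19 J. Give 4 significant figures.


Step 1: beta*E = 0.2124*1.602e-19/(1.381e-23*721.0) = 3.417
Step 2: exp(-beta*E) = 0.0328
Step 3: <E> = 0.2124*0.0328/(1+0.0328) = 0.006745 eV

0.006745


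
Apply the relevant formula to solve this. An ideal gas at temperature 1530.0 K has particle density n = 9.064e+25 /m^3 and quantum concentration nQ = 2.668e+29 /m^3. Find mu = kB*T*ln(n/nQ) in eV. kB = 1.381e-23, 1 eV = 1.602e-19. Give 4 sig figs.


Step 1: n/nQ = 9.064e+25/2.668e+29 = 0.0003397
Step 2: ln(n/nQ) = -7.987
Step 3: mu = kB*T*ln(n/nQ) = 2.113e-20*-7.987 = -1.688e-19 J
Step 4: Convert to eV: -1.688e-19/1.602e-19 = -1.053 eV

-1.053


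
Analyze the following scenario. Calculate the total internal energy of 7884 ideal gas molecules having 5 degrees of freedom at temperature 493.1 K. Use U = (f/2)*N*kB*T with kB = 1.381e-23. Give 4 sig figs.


Step 1: f/2 = 5/2 = 2.5
Step 2: N*kB*T = 7884*1.381e-23*493.1 = 5.369e-17
Step 3: U = 2.5 * 5.369e-17 = 1.342e-16 J

1.342e-16


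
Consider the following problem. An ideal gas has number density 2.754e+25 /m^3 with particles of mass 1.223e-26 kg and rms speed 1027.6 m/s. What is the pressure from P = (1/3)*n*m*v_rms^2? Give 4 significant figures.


Step 1: v_rms^2 = 1027.6^2 = 1.056e+06
Step 2: n*m = 2.754e+25*1.223e-26 = 0.3368
Step 3: P = (1/3)*0.3368*1.056e+06 = 1.186e+05 Pa

1.186e+05


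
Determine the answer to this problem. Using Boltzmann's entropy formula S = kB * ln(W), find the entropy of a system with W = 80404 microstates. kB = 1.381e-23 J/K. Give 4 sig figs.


Step 1: ln(W) = ln(80404) = 11.29
Step 2: S = kB * ln(W) = 1.381e-23 * 11.29
Step 3: S = 1.56e-22 J/K

1.56e-22


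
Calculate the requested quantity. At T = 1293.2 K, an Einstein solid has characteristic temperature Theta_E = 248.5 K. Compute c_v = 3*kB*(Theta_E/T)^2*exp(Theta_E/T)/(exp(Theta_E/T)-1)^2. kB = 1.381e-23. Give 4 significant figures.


Step 1: x = Theta_E/T = 248.5/1293.2 = 0.1922
Step 2: x^2 = 0.03693
Step 3: exp(x) = 1.212
Step 4: c_v = 3*1.381e-23*0.03693*1.212/(1.212-1)^2 = 4.13e-23

4.13e-23


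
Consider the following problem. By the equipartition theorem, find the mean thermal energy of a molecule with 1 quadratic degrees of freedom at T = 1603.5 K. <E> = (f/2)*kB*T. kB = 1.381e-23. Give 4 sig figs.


Step 1: f/2 = 1/2 = 0.5
Step 2: kB*T = 1.381e-23 * 1603.5 = 2.214e-20
Step 3: <E> = 0.5 * 2.214e-20 = 1.107e-20 J

1.107e-20


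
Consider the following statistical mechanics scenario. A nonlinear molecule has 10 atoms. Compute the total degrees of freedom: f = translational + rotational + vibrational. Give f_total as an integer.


Step 1: Translational DOF = 3
Step 2: Rotational DOF (nonlinear) = 3
Step 3: Vibrational DOF = 3*10 - 6 = 24
Step 4: Total = 3 + 3 + 24 = 30

30


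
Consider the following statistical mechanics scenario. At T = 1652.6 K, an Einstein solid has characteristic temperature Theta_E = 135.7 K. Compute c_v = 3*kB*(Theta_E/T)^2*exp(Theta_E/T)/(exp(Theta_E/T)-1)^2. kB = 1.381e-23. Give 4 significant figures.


Step 1: x = Theta_E/T = 135.7/1652.6 = 0.08211
Step 2: x^2 = 0.006743
Step 3: exp(x) = 1.086
Step 4: c_v = 3*1.381e-23*0.006743*1.086/(1.086-1)^2 = 4.141e-23

4.141e-23


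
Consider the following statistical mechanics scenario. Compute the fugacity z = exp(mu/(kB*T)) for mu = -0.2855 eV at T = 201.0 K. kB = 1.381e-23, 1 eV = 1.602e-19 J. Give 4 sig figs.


Step 1: Convert mu to Joules: -0.2855*1.602e-19 = -4.574e-20 J
Step 2: kB*T = 1.381e-23*201.0 = 2.776e-21 J
Step 3: mu/(kB*T) = -16.48
Step 4: z = exp(-16.48) = 6.984e-08

6.984e-08


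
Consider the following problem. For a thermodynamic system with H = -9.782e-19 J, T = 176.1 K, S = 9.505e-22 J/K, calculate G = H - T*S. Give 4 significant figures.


Step 1: T*S = 176.1 * 9.505e-22 = 1.674e-19 J
Step 2: G = H - T*S = -9.782e-19 - 1.674e-19
Step 3: G = -1.146e-18 J

-1.146e-18


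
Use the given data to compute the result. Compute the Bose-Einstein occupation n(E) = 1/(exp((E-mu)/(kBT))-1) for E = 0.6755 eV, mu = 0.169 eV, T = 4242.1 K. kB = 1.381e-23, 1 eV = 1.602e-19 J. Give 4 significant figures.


Step 1: (E - mu) = 0.5065 eV
Step 2: x = (E-mu)*eV/(kB*T) = 0.5065*1.602e-19/(1.381e-23*4242.1) = 1.385
Step 3: exp(x) = 3.995
Step 4: n = 1/(exp(x)-1) = 0.3339

0.3339


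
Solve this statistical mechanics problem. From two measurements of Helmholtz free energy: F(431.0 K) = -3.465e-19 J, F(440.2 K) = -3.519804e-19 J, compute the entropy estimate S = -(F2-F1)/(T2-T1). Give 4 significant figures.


Step 1: dF = F2 - F1 = -3.519804e-19 - (-3.465e-19) = -5.4804e-21 J
Step 2: dT = T2 - T1 = 440.2 - 431.0 = 9.2 K
Step 3: S = -dF/dT = -(-5.4804e-21)/9.2 = 5.957e-22 J/K

5.957e-22


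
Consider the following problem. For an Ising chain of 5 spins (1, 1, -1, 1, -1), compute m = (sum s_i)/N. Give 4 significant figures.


Step 1: Count up spins (+1): 3, down spins (-1): 2
Step 2: Total magnetization M = 3 - 2 = 1
Step 3: m = M/N = 1/5 = 0.2

0.2


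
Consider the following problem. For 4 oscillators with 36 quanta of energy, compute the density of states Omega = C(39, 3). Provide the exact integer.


Step 1: Use binomial coefficient C(39, 3)
Step 2: Numerator = 39! / 36!
Step 3: Denominator = 3!
Step 4: Omega = 9139

9139


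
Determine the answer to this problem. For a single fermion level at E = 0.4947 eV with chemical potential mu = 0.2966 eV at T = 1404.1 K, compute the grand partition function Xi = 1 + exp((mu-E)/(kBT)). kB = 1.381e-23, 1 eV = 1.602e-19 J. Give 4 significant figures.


Step 1: (mu - E) = 0.2966 - 0.4947 = -0.1981 eV
Step 2: x = (mu-E)*eV/(kB*T) = -0.1981*1.602e-19/(1.381e-23*1404.1) = -1.637
Step 3: exp(x) = 0.1946
Step 4: Xi = 1 + 0.1946 = 1.195

1.195


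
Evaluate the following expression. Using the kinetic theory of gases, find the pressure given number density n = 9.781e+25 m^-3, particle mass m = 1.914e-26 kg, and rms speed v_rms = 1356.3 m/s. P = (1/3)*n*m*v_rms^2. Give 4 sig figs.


Step 1: v_rms^2 = 1356.3^2 = 1.84e+06
Step 2: n*m = 9.781e+25*1.914e-26 = 1.872
Step 3: P = (1/3)*1.872*1.84e+06 = 1.148e+06 Pa

1.148e+06


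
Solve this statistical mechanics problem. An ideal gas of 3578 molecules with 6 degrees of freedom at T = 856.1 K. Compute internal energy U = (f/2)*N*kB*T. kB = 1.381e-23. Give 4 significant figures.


Step 1: f/2 = 6/2 = 3.0
Step 2: N*kB*T = 3578*1.381e-23*856.1 = 4.23e-17
Step 3: U = 3.0 * 4.23e-17 = 1.269e-16 J

1.269e-16


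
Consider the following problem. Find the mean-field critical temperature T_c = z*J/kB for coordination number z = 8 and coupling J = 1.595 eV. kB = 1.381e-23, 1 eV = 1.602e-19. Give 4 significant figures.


Step 1: z*J = 8*1.595 = 12.76 eV
Step 2: Convert to Joules: 12.76*1.602e-19 = 2.044e-18 J
Step 3: T_c = 2.044e-18 / 1.381e-23 = 1.48e+05 K

1.48e+05


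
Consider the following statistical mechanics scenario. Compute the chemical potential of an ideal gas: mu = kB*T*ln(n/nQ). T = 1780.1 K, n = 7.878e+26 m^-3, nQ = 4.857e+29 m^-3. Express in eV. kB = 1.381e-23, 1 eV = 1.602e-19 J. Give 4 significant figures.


Step 1: n/nQ = 7.878e+26/4.857e+29 = 0.001622
Step 2: ln(n/nQ) = -6.424
Step 3: mu = kB*T*ln(n/nQ) = 2.458e-20*-6.424 = -1.579e-19 J
Step 4: Convert to eV: -1.579e-19/1.602e-19 = -0.9858 eV

-0.9858


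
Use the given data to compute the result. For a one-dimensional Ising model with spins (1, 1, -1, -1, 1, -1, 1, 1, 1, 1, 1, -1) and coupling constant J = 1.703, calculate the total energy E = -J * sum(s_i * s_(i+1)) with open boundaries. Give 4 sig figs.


Step 1: Nearest-neighbor products: 1, -1, 1, -1, -1, -1, 1, 1, 1, 1, -1
Step 2: Sum of products = 1
Step 3: E = -1.703 * 1 = -1.703

-1.703


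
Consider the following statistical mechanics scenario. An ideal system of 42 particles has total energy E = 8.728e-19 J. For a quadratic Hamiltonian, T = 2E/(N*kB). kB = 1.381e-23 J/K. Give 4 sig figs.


Step 1: Numerator = 2*E = 2*8.728e-19 = 1.746e-18 J
Step 2: Denominator = N*kB = 42*1.381e-23 = 5.8e-22
Step 3: T = 1.746e-18 / 5.8e-22 = 3010 K

3010


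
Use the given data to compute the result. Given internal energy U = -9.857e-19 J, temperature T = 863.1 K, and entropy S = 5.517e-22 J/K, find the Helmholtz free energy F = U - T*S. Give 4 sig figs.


Step 1: T*S = 863.1 * 5.517e-22 = 4.762e-19 J
Step 2: F = U - T*S = -9.857e-19 - 4.762e-19
Step 3: F = -1.462e-18 J

-1.462e-18


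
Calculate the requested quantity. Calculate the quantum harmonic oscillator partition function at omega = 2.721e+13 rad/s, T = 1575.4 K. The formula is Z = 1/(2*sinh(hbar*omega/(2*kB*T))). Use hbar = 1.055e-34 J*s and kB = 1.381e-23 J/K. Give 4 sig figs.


Step 1: Compute x = hbar*omega/(kB*T) = 1.055e-34*2.721e+13/(1.381e-23*1575.4) = 0.1319
Step 2: x/2 = 0.06597
Step 3: sinh(x/2) = 0.06602
Step 4: Z = 1/(2*0.06602) = 7.573

7.573


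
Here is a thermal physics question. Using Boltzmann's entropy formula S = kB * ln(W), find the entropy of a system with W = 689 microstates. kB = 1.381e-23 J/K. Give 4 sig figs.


Step 1: ln(W) = ln(689) = 6.535
Step 2: S = kB * ln(W) = 1.381e-23 * 6.535
Step 3: S = 9.025e-23 J/K

9.025e-23


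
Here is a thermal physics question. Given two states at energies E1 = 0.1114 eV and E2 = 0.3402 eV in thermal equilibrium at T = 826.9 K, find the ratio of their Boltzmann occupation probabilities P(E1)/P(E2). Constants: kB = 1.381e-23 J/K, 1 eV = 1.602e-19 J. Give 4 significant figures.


Step 1: Compute energy difference dE = E1 - E2 = 0.1114 - 0.3402 = -0.2288 eV
Step 2: Convert to Joules: dE_J = -0.2288 * 1.602e-19 = -3.665e-20 J
Step 3: Compute exponent = -dE_J / (kB * T) = -(-3.665e-20) / (1.381e-23 * 826.9) = 3.21
Step 4: P(E1)/P(E2) = exp(3.21) = 24.77

24.77


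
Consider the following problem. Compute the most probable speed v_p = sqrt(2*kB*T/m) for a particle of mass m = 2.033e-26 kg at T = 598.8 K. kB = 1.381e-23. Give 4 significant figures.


Step 1: Numerator = 2*kB*T = 2*1.381e-23*598.8 = 1.654e-20
Step 2: Ratio = 1.654e-20 / 2.033e-26 = 8.135e+05
Step 3: v_p = sqrt(8.135e+05) = 902 m/s

902


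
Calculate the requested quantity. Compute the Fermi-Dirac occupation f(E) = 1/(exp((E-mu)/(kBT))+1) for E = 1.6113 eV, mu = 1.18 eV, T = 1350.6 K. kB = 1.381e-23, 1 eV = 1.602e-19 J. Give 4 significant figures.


Step 1: (E - mu) = 1.6113 - 1.18 = 0.4313 eV
Step 2: Convert: (E-mu)*eV = 6.909e-20 J
Step 3: x = (E-mu)*eV/(kB*T) = 3.704
Step 4: f = 1/(exp(3.704)+1) = 0.02402

0.02402
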